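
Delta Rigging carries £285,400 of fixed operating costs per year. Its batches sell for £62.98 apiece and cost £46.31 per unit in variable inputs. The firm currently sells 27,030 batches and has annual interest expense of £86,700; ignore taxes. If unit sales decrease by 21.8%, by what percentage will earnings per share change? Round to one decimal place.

-125.1%

Total contribution margin = 27,030 × £16.67 = £450,590.10.
EBIT = £450,590.10 − £285,400 = £165,190.10.
Interest = £86,700.00, so EBIT − I = £78,490.10.
DCL = total CM / (EBIT − I) = £450,590.10 / £78,490.10 = 5.7407.
%ΔEPS = DCL × %ΔSales = 5.7407 × -21.8% = -125.1%.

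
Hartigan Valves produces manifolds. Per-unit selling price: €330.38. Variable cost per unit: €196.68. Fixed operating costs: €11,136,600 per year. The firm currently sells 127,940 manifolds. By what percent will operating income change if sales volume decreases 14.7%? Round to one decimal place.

-42.1%

Total contribution margin = 127,940 × €133.70 = €17,105,578.00.
Subtracting fixed costs: EBIT = €17,105,578.00 − €11,136,600 = €5,968,978.00.
So DOL = total CM / EBIT = €17,105,578.00 / €5,968,978.00 = 2.8657.
Operating income changes by 2.8657 × -14.7% = -42.1%.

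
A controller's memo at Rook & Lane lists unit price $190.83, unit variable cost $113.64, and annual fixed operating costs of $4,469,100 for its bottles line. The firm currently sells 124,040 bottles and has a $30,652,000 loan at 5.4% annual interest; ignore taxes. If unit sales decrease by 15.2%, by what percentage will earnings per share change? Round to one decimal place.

-42.2%

Total contribution margin = 124,040 × $77.19 = $9,574,647.60.
EBIT = $9,574,647.60 − $4,469,100 = $5,105,547.60.
Interest = $1,655,208.00, so EBIT − I = $3,450,339.60.
Degree of combined leverage = contribution ÷ (EBIT − I) = $9,574,647.60 ÷ $3,450,339.60 = 2.7750.
EPS therefore changes by 2.7750 × (-15.2%) = -42.2%.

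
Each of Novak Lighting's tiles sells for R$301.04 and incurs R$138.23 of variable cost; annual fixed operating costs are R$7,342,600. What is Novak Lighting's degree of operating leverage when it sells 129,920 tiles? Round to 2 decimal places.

1.53

Contribution at this volume is 129,920 × R$162.81 = R$21,152,275.20.
Operating income = contribution − fixed costs = R$21,152,275.20 − R$7,342,600 = R$13,809,675.20.
So DOL = total CM / EBIT = R$21,152,275.20 / R$13,809,675.20 = 1.5317.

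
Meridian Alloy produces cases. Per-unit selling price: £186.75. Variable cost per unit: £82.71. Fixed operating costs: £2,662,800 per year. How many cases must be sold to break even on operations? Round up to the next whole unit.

Each unit contributes £186.75 − £82.71 = £104.04.
Break-even Q = £2,662,800 / £104.04 = 25,594.00 → 25,595 cases.

25,595 cases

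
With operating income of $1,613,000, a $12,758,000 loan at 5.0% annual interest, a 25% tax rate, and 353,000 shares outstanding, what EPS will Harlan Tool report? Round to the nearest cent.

Interest = $637,900.00, so EBT = $1,613,000 − $637,900.00 = $975,100.00.
Net income = $975,100.00 × (1 − 0.25) = $731,325.00.
EPS = $731,325.00 ÷ 353,000 = $2.07.

$2.07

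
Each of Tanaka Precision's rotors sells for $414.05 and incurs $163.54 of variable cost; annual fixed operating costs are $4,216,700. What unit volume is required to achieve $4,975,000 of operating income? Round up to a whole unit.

Unit CM = price − variable cost = $414.05 − $163.54 = $250.51.
Required volume = (fixed costs + target profit) ÷ CM = ($4,216,700 + $4,975,000) ÷ $250.51 = 36,691.95, so 36,692 rotors.

36,692 rotors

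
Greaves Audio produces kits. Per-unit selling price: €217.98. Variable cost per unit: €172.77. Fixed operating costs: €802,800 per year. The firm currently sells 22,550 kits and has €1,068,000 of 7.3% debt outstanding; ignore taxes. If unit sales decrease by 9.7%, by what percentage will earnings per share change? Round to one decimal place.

At 22,550 units, contribution = 22,550 × €45.21 = €1,019,485.50.
EBIT = €1,019,485.50 − €802,800 = €216,685.50.
After interest of €77,964.00, pre-tax earnings = €138,721.50.
Degree of combined leverage = contribution ÷ (EBIT − I) = €1,019,485.50 ÷ €138,721.50 = 7.3492.
EPS therefore changes by 7.3492 × (-9.7%) = -71.3%.

-71.3%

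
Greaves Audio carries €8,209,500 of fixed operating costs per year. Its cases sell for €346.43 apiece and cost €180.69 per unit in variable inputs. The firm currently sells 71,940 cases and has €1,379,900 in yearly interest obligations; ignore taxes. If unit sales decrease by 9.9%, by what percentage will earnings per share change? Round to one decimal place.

Contribution at this volume is 71,940 × €165.74 = €11,923,335.60.
Operating income = contribution − fixed costs = €11,923,335.60 − €8,209,500 = €3,713,835.60.
Interest = €1,379,900.00, so EBIT − I = €2,333,935.60.
DCL = total CM / (EBIT − I) = €11,923,335.60 / €2,333,935.60 = 5.1087.
%ΔEPS = DCL × %ΔSales = 5.1087 × -9.9% = -50.6%.

-50.6%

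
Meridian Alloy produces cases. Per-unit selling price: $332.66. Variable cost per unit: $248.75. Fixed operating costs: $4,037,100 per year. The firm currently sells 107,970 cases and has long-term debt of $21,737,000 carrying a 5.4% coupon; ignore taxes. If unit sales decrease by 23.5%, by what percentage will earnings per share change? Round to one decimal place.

-55.3%

Contribution at this volume is 107,970 × $83.91 = $9,059,762.70.
Subtracting fixed costs: EBIT = $9,059,762.70 − $4,037,100 = $5,022,662.70.
After interest of $1,173,798.00, pre-tax earnings = $3,848,864.70.
Degree of combined leverage = contribution ÷ (EBIT − I) = $9,059,762.70 ÷ $3,848,864.70 = 2.3539.
EPS therefore changes by 2.3539 × (-23.5%) = -55.3%.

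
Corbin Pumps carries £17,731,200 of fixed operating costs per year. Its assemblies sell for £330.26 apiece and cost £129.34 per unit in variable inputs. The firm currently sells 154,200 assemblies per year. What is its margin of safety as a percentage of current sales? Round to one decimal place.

42.8%

Contribution margin per unit = £330.26 − £129.34 = £200.92. Break-even units = £17,731,200 ÷ £200.92 = 88,250.05; break-even revenue = 88,250.05 × £330.26 = £29,145,461.44.
Current sales = 154,200 × £330.26 = £50,926,092.00.
Margin of safety = (£50,926,092.00 − £29,145,461.44) ÷ £50,926,092.00 = 42.8%.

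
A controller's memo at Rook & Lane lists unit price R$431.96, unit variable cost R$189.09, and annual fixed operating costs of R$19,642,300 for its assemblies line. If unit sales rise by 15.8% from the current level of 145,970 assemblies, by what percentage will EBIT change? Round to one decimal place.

+35.4%

At 145,970 units, contribution = 145,970 × R$242.87 = R$35,451,733.90.
Operating income = contribution − fixed costs = R$35,451,733.90 − R$19,642,300 = R$15,809,433.90.
DOL = contribution ÷ EBIT = R$35,451,733.90 ÷ R$15,809,433.90 = 2.2424.
%ΔEBIT = DOL × %ΔSales = 2.2424 × +15.8% = +35.4%.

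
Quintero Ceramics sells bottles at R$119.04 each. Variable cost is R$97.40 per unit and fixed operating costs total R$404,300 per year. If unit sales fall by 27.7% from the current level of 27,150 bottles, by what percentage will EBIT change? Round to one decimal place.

Contribution at this volume is 27,150 × R$21.64 = R$587,526.00.
EBIT = R$587,526.00 − R$404,300 = R$183,226.00.
So DOL = total CM / EBIT = R$587,526.00 / R$183,226.00 = 3.2066.
%ΔEBIT = DOL × %ΔSales = 3.2066 × -27.7% = -88.8%.

-88.8%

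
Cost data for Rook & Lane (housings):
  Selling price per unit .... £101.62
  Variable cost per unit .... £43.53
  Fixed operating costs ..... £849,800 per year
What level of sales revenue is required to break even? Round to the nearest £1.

Contribution margin per unit = £101.62 − £43.53 = £58.09, a CM ratio of £58.09 ÷ £101.62 = 0.5716.
Break-even revenue = fixed costs × price ÷ CM = £849,800 × £101.62 ÷ £58.09 = £1,486,601.

£1,486,601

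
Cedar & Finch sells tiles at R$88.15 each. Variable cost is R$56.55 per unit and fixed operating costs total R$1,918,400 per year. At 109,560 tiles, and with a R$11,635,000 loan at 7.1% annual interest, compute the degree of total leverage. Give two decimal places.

Contribution at this volume is 109,560 × R$31.60 = R$3,462,096.00.
Operating income = contribution − fixed costs = R$3,462,096.00 − R$1,918,400 = R$1,543,696.00. Interest = R$826,085.00.
DOL = R$3,462,096.00 ÷ R$1,543,696.00 = 2.2427; DFL = R$1,543,696.00 ÷ R$717,611.00 = 2.1512.
Combined leverage = 2.2427 × 2.1512 = 4.8245.

4.82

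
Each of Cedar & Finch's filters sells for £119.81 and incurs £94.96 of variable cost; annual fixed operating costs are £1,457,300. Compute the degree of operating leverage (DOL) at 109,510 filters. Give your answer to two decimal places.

2.15

Contribution at this volume is 109,510 × £24.85 = £2,721,323.50.
EBIT = £2,721,323.50 − £1,457,300 = £1,264,023.50.
Degree of operating leverage = £2,721,323.50 / £1,264,023.50 = 2.1529.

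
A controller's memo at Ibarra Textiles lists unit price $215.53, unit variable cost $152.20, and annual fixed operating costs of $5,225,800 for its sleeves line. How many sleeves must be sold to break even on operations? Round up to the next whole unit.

Each unit contributes $215.53 − $152.20 = $63.33.
Units to break even: $5,225,800 ÷ $63.33 = 82,516.97, rounded up to 82,517.

82,517 sleeves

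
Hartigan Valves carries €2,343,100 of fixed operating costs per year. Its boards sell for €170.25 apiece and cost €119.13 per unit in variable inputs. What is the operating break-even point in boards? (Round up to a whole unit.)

45,836 boards

Unit CM = price − variable cost = €170.25 − €119.13 = €51.12.
Break-even volume = fixed costs ÷ CM per unit = €2,343,100 ÷ €51.12 = 45,835.29, so 45,836 boards.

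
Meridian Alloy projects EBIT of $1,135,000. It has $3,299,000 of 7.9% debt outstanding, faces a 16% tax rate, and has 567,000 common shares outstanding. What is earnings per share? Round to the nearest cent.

Pre-tax income = $1,135,000 − $260,621.00 = $874,379.00.
Net income = $874,379.00 × (1 − 0.16) = $734,478.36.
EPS = $734,478.36 ÷ 567,000 = $1.30.

$1.30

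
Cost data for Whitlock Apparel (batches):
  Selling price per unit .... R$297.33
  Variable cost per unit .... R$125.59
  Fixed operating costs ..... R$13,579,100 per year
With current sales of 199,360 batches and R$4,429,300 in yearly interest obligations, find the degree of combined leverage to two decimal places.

2.11

Total contribution margin = 199,360 × R$171.74 = R$34,238,086.40.
EBIT = R$34,238,086.40 − R$13,579,100 = R$20,658,986.40. Interest = R$4,429,300.00.
DOL = R$34,238,086.40 ÷ R$20,658,986.40 = 1.6573; DFL = R$20,658,986.40 ÷ R$16,229,686.40 = 1.2729.
Combined leverage = 1.6573 × 1.2729 = 2.1096.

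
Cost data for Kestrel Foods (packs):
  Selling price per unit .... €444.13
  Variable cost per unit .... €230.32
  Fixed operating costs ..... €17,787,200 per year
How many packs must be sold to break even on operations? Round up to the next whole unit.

83,192 packs

Contribution margin per unit = €444.13 − €230.32 = €213.81.
Break-even Q = €17,787,200 / €213.81 = 83,191.62 → 83,192 packs.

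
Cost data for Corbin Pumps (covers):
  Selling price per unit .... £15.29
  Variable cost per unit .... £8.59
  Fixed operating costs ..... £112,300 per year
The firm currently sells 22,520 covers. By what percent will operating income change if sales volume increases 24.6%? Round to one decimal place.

+96.2%

Total contribution margin = 22,520 × £6.70 = £150,884.00.
Operating income = contribution − fixed costs = £150,884.00 − £112,300 = £38,584.00.
So DOL = total CM / EBIT = £150,884.00 / £38,584.00 = 3.9105.
Operating income changes by 3.9105 × +24.6% = +96.2%.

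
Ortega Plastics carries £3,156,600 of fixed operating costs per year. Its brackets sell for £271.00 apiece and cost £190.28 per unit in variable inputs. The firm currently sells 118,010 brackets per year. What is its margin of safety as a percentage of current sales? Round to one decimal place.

66.9%

Contribution margin per unit = £271.00 − £190.28 = £80.72. Break-even units = £3,156,600 ÷ £80.72 = 39,105.55; break-even revenue = 39,105.55 × £271.00 = £10,597,604.06.
Current sales = 118,010 × £271.00 = £31,980,710.00.
Margin of safety = (£31,980,710.00 − £10,597,604.06) ÷ £31,980,710.00 = 66.9%.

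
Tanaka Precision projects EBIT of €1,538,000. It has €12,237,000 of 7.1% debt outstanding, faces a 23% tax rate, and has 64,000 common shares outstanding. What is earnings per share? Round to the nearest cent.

Interest = €868,827.00, so EBT = €1,538,000 − €868,827.00 = €669,173.00.
Net income = €669,173.00 × (1 − 0.23) = €515,263.21.
EPS = €515,263.21 ÷ 64,000 = €8.05.

€8.05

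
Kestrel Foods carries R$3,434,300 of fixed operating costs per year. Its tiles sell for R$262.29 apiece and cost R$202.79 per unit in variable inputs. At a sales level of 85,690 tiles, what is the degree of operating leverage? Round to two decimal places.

At 85,690 units, contribution = 85,690 × R$59.50 = R$5,098,555.00.
Operating income = contribution − fixed costs = R$5,098,555.00 − R$3,434,300 = R$1,664,255.00.
Degree of operating leverage = R$5,098,555.00 / R$1,664,255.00 = 3.0636.

3.06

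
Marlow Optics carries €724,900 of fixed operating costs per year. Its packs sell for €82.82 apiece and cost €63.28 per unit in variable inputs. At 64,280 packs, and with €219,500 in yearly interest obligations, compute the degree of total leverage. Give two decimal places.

4.03

Contribution at this volume is 64,280 × €19.54 = €1,256,031.20.
Operating income = contribution − fixed costs = €1,256,031.20 − €724,900 = €531,131.20. Interest = €219,500.00, so EBIT − I = €311,631.20.
Degree of total leverage = total CM / (EBIT − interest) = €1,256,031.20 / €311,631.20 = 4.0305.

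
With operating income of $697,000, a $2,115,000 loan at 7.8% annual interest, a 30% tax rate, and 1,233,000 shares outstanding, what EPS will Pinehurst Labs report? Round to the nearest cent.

$0.30

Pre-tax income = $697,000 − $164,970.00 = $532,030.00.
After tax at 30%: net income = $532,030.00 × 0.70 = $372,421.00.
EPS = $372,421.00 ÷ 1,233,000 = $0.30.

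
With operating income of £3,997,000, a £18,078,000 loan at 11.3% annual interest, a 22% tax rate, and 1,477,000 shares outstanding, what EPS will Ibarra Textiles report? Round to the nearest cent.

£1.03

Pre-tax income = £3,997,000 − £2,042,814.00 = £1,954,186.00.
Net income = £1,954,186.00 × (1 − 0.22) = £1,524,265.08.
Per share: £1,524,265.08 / 1,477,000 shares = £1.03.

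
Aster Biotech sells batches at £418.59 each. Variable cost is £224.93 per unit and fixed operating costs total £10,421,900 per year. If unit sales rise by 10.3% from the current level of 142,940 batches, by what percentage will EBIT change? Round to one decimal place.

Total contribution margin = 142,940 × £193.66 = £27,681,760.40.
Subtracting fixed costs: EBIT = £27,681,760.40 − £10,421,900 = £17,259,860.40.
DOL = contribution ÷ EBIT = £27,681,760.40 ÷ £17,259,860.40 = 1.6038.
So EBIT moves 1.6038 × (+10.3%) = +16.5%.

+16.5%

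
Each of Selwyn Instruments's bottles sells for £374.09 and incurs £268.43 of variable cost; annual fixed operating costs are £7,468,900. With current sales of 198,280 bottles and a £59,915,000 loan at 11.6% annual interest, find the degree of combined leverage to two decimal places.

3.21

At 198,280 units, contribution = 198,280 × £105.66 = £20,950,264.80.
Operating income = contribution − fixed costs = £20,950,264.80 − £7,468,900 = £13,481,364.80. Interest = £6,950,140.00, so EBIT − I = £6,531,224.80.
DCL = contribution ÷ (EBIT − I) = £20,950,264.80 ÷ £6,531,224.80 = 3.2077.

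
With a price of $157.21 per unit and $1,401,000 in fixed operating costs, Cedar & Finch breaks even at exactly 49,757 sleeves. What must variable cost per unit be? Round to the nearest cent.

Contribution per unit must be FC / Q = $1,401,000 / 49,757 = $28.1568.
Hence VC = price − CM = $157.21 − $28.1568 = $129.05.

$129.05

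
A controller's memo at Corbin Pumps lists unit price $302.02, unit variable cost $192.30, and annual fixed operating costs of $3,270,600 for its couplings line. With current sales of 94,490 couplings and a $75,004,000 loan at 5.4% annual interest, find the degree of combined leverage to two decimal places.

At 94,490 units, contribution = 94,490 × $109.72 = $10,367,442.80.
Operating income = contribution − fixed costs = $10,367,442.80 − $3,270,600 = $7,096,842.80. Interest = $4,050,216.00.
DOL = $10,367,442.80 ÷ $7,096,842.80 = 1.4609; DFL = $7,096,842.80 ÷ $3,046,626.80 = 2.3294.
DCL = DOL × DFL = 1.4609 × 2.3294 = 3.4030.

3.40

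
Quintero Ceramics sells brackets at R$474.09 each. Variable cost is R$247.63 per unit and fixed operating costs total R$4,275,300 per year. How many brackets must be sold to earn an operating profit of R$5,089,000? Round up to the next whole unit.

41,351 brackets

Each unit contributes R$474.09 − R$247.63 = R$226.46.
Need Q such that Q × R$226.46 − R$4,275,300 = R$5,089,000, i.e. Q = R$9,364,300 / R$226.46 = 41,350.79 → 41,351.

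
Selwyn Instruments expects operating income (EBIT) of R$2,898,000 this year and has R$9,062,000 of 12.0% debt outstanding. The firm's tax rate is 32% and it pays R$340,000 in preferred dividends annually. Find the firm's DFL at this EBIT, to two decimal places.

2.21

Interest = R$1,087,440.00.
Pre-tax preferred-dividend burden = R$340,000 ÷ (1 − 0.32) = R$500,000.00.
DFL = EBIT ÷ [EBIT − I − D_p/(1−t)] = R$2,898,000 ÷ [R$2,898,000 − R$1,087,440.00 − R$500,000.00] = R$2,898,000 ÷ R$1,310,560.00 = 2.2113.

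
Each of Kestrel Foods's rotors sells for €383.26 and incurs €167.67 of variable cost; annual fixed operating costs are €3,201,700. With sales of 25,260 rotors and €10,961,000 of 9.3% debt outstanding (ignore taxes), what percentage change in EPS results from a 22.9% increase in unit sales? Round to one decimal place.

+101.8%

Total contribution margin = 25,260 × €215.59 = €5,445,803.40.
EBIT = €5,445,803.40 − €3,201,700 = €2,244,103.40.
Interest = €1,019,373.00, so EBIT − I = €1,224,730.40.
Degree of combined leverage = contribution ÷ (EBIT − I) = €5,445,803.40 ÷ €1,224,730.40 = 4.4465.
%ΔEPS = DCL × %ΔSales = 4.4465 × +22.9% = +101.8%.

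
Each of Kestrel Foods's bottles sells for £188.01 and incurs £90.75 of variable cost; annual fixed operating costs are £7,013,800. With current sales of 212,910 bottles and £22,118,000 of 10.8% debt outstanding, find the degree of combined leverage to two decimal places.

Total contribution margin = 212,910 × £97.26 = £20,707,626.60.
Subtracting fixed costs: EBIT = £20,707,626.60 − £7,013,800 = £13,693,826.60. Interest = £2,388,744.00.
DOL = £20,707,626.60 ÷ £13,693,826.60 = 1.5122; DFL = £13,693,826.60 ÷ £11,305,082.60 = 1.2113.
DCL = DOL × DFL = 1.5122 × 1.2113 = 1.8317.

1.83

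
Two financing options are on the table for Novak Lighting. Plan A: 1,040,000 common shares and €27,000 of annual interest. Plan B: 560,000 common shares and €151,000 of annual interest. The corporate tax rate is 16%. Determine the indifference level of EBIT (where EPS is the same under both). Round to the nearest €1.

€295,667

Set EPS_A = EPS_B: (EBIT − €27,000)(1 − 0.16) ÷ 1,040,000 = (EBIT − €151,000)(1 − 0.16) ÷ 560,000.
Cancelling (1 − t) and cross-multiplying: 560,000·(EBIT − 27,000) = 1,040,000·(EBIT − 151,000).
EBIT × (1,040,000 − 560,000) = 151,000 × 1,040,000 − 27,000 × 560,000 = 141,920,000,000, so EBIT = 141,920,000,000 ÷ 480,000 = 295,666.67.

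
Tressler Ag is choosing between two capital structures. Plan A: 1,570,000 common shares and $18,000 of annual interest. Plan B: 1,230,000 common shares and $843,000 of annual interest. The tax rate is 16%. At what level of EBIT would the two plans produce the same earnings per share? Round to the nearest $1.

$3,827,559

At indifference, (EBIT − 18,000)(1 − t)/1,570,000 = (EBIT − 843,000)(1 − t)/1,230,000.
Cancelling (1 − t) and cross-multiplying: 1,230,000·(EBIT − 18,000) = 1,570,000·(EBIT − 843,000).
EBIT × (1,570,000 − 1,230,000) = 843,000 × 1,570,000 − 18,000 × 1,230,000 = 1,301,370,000,000, so EBIT = 1,301,370,000,000 ÷ 340,000 = 3,827,558.82.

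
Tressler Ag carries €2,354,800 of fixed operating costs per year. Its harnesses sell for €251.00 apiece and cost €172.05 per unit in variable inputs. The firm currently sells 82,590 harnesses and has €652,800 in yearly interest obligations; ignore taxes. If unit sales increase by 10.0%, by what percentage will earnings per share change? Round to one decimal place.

+18.6%

At 82,590 units, contribution = 82,590 × €78.95 = €6,520,480.50.
EBIT = €6,520,480.50 − €2,354,800 = €4,165,680.50.
After interest of €652,800.00, pre-tax earnings = €3,512,880.50.
Degree of combined leverage = contribution ÷ (EBIT − I) = €6,520,480.50 ÷ €3,512,880.50 = 1.8562.
EPS therefore changes by 1.8562 × (+10.0%) = +18.6%.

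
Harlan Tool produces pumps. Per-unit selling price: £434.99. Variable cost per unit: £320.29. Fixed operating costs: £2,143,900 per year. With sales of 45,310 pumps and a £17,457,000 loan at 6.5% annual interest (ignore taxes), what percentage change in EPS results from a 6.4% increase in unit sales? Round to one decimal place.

At 45,310 units, contribution = 45,310 × £114.70 = £5,197,057.00.
Operating income = contribution − fixed costs = £5,197,057.00 − £2,143,900 = £3,053,157.00.
Interest = £1,134,705.00, so EBIT − I = £1,918,452.00.
Degree of combined leverage = contribution ÷ (EBIT − I) = £5,197,057.00 ÷ £1,918,452.00 = 2.7090.
EPS therefore changes by 2.7090 × (+6.4%) = +17.3%.

+17.3%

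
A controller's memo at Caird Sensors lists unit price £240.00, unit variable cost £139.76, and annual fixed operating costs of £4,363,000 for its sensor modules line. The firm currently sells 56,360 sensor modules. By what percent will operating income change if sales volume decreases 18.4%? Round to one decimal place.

At 56,360 units, contribution = 56,360 × £100.24 = £5,649,526.40.
Subtracting fixed costs: EBIT = £5,649,526.40 − £4,363,000 = £1,286,526.40.
DOL = contribution ÷ EBIT = £5,649,526.40 ÷ £1,286,526.40 = 4.3913.
So EBIT moves 4.3913 × (-18.4%) = -80.8%.

-80.8%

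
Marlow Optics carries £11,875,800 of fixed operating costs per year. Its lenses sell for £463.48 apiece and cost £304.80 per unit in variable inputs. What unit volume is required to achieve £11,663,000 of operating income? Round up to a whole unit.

148,342 lenses

Each unit contributes £463.48 − £304.80 = £158.68.
Units = (FC + target) / CM = (£11,875,800 + £11,663,000) / £158.68 = 148,341.32, so 148,342 lenses.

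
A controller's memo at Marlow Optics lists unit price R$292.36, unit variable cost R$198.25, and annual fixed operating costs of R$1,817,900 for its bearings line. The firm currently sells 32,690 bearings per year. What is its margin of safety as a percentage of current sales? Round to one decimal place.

Unit CM = price − variable cost = R$292.36 − R$198.25 = R$94.11. Break-even units = R$1,817,900 ÷ R$94.11 = 19,316.76; break-even revenue = 19,316.76 × R$292.36 = R$5,647,447.07.
Current sales = 32,690 × R$292.36 = R$9,557,248.40.
Margin of safety = (R$9,557,248.40 − R$5,647,447.07) ÷ R$9,557,248.40 = 40.9%.

40.9%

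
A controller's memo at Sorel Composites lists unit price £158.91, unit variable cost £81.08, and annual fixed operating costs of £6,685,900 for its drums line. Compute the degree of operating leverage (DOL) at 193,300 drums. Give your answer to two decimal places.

1.80

At 193,300 units, contribution = 193,300 × £77.83 = £15,044,539.00.
Operating income = contribution − fixed costs = £15,044,539.00 − £6,685,900 = £8,358,639.00.
Degree of operating leverage = £15,044,539.00 / £8,358,639.00 = 1.7999.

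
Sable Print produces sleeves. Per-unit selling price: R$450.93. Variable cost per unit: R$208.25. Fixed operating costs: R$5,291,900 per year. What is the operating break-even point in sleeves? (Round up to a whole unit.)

21,807 sleeves

Unit CM = price − variable cost = R$450.93 − R$208.25 = R$242.68.
Break-even Q = R$5,291,900 / R$242.68 = 21,806.08 → 21,807 sleeves.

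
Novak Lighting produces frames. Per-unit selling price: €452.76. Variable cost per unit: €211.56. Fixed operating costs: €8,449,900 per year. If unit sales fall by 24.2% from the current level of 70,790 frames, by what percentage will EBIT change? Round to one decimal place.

Contribution at this volume is 70,790 × €241.20 = €17,074,548.00.
Subtracting fixed costs: EBIT = €17,074,548.00 − €8,449,900 = €8,624,648.00.
Degree of operating leverage = €17,074,548.00 / €8,624,648.00 = 1.9797.
So EBIT moves 1.9797 × (-24.2%) = -47.9%.

-47.9%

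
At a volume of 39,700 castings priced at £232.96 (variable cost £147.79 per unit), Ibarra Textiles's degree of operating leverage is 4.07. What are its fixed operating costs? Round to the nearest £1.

£2,550,475

Contribution at this volume is 39,700 × £85.17 = £3,381,249.00.
DOL = contribution / EBIT, so EBIT = £3,381,249.00 / 4.07 = £830,773.71.
And FC = contribution − EBIT = £3,381,249.00 − £830,773.71 = £2,550,475.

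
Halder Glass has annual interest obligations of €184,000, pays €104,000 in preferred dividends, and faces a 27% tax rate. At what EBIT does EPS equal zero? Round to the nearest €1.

€326,466

Grossing the preferred dividend up to pre-tax terms: €104,000 / (1 − 0.27) = €142,465.75.
EPS = 0 when EBIT covers interest plus the pre-tax preferred burden: €184,000 + €142,465.75 = €326,465.75.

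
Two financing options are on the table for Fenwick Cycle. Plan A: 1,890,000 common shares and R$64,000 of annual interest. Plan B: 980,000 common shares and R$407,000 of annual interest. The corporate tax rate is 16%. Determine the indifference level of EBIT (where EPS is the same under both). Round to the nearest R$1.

R$776,385

Set EPS_A = EPS_B: (EBIT − R$64,000)(1 − 0.16) ÷ 1,890,000 = (EBIT − R$407,000)(1 − 0.16) ÷ 980,000.
Cancelling (1 − t) and cross-multiplying: 980,000·(EBIT − 64,000) = 1,890,000·(EBIT − 407,000).
EBIT × (1,890,000 − 980,000) = 407,000 × 1,890,000 − 64,000 × 980,000 = 706,510,000,000, so EBIT = 706,510,000,000 ÷ 910,000 = 776,384.62.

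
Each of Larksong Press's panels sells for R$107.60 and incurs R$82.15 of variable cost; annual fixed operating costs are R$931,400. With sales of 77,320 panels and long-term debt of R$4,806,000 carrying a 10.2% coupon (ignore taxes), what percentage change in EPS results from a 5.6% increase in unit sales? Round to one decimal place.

Contribution at this volume is 77,320 × R$25.45 = R$1,967,794.00.
Subtracting fixed costs: EBIT = R$1,967,794.00 − R$931,400 = R$1,036,394.00.
After interest of R$490,212.00, pre-tax earnings = R$546,182.00.
DCL = total CM / (EBIT − I) = R$1,967,794.00 / R$546,182.00 = 3.6028.
EPS therefore changes by 3.6028 × (+5.6%) = +20.2%.

+20.2%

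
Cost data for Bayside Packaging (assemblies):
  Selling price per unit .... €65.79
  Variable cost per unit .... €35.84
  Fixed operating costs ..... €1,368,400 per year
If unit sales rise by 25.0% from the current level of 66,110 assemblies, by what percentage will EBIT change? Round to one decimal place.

Contribution at this volume is 66,110 × €29.95 = €1,979,994.50.
EBIT = €1,979,994.50 − €1,368,400 = €611,594.50.
Degree of operating leverage = €1,979,994.50 / €611,594.50 = 3.2374.
Operating income changes by 3.2374 × +25.0% = +80.9%.

+80.9%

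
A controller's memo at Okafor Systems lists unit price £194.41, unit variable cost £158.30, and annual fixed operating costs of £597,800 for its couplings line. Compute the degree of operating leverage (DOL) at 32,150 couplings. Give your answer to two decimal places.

Total contribution margin = 32,150 × £36.11 = £1,160,936.50.
Operating income = contribution − fixed costs = £1,160,936.50 − £597,800 = £563,136.50.
DOL = contribution ÷ EBIT = £1,160,936.50 ÷ £563,136.50 = 2.0616.

2.06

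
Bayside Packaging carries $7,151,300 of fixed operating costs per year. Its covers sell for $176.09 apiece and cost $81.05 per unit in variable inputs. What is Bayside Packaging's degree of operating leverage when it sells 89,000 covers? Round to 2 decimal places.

6.47

At 89,000 units, contribution = 89,000 × $95.04 = $8,458,560.00.
Operating income = contribution − fixed costs = $8,458,560.00 − $7,151,300 = $1,307,260.00.
So DOL = total CM / EBIT = $8,458,560.00 / $1,307,260.00 = 6.4704.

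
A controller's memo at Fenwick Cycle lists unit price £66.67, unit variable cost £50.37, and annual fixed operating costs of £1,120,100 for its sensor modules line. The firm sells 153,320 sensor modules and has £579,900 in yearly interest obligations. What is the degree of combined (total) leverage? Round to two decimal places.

At 153,320 units, contribution = 153,320 × £16.30 = £2,499,116.00.
Subtracting fixed costs: EBIT = £2,499,116.00 − £1,120,100 = £1,379,016.00. Interest = £579,900.00, so EBIT − I = £799,116.00.
DCL = contribution ÷ (EBIT − I) = £2,499,116.00 ÷ £799,116.00 = 3.1274.

3.13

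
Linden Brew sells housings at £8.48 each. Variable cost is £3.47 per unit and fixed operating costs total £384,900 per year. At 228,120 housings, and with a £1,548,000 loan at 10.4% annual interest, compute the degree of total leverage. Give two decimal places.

Total contribution margin = 228,120 × £5.01 = £1,142,881.20.
Subtracting fixed costs: EBIT = £1,142,881.20 − £384,900 = £757,981.20. Interest = £160,992.00.
DOL = £1,142,881.20 ÷ £757,981.20 = 1.5078; DFL = £757,981.20 ÷ £596,989.20 = 1.2697.
DCL = DOL × DFL = 1.5078 × 1.2697 = 1.9145.

1.91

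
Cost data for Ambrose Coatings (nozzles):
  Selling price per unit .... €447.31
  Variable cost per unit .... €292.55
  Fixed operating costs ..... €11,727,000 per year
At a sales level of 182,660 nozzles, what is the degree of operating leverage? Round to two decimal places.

At 182,660 units, contribution = 182,660 × €154.76 = €28,268,461.60.
Operating income = contribution − fixed costs = €28,268,461.60 − €11,727,000 = €16,541,461.60.
DOL = contribution ÷ EBIT = €28,268,461.60 ÷ €16,541,461.60 = 1.7089.

1.71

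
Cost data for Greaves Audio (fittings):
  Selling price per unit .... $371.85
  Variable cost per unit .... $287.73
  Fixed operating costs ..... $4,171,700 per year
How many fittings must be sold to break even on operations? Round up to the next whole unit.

Unit CM = price − variable cost = $371.85 − $287.73 = $84.12.
Units to break even: $4,171,700 ÷ $84.12 = 49,592.25, rounded up to 49,593.

49,593 fittings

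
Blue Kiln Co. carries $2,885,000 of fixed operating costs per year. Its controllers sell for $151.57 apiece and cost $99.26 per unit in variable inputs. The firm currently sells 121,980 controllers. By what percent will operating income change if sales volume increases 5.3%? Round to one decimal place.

+9.7%

Total contribution margin = 121,980 × $52.31 = $6,380,773.80.
EBIT = $6,380,773.80 − $2,885,000 = $3,495,773.80.
So DOL = total CM / EBIT = $6,380,773.80 / $3,495,773.80 = 1.8253.
%ΔEBIT = DOL × %ΔSales = 1.8253 × +5.3% = +9.7%.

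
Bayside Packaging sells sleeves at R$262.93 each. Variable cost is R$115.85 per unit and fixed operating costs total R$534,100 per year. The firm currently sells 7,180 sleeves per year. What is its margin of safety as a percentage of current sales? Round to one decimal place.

49.4%

Contribution margin per unit = R$262.93 − R$115.85 = R$147.08. Break-even units = R$534,100 ÷ R$147.08 = 3,631.36; break-even revenue = 3,631.36 × R$262.93 = R$954,792.72.
Actual sales revenue = 7,180 × R$262.93 = R$1,887,837.40.
Margin of safety = (R$1,887,837.40 − R$954,792.72) ÷ R$1,887,837.40 = 49.4%.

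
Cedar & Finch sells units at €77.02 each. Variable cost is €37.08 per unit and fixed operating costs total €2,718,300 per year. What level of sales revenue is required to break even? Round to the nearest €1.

€5,241,950

CM per unit = €77.02 − €37.08 = €39.94; CM ratio = €39.94 / €77.02 = 0.5186.
Break-even revenue = fixed costs × price ÷ CM = €2,718,300 × €77.02 ÷ €39.94 = €5,241,950.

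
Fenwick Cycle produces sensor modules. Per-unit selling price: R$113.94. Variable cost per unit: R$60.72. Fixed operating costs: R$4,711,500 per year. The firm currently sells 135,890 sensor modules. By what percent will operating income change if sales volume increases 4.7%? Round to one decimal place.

Contribution at this volume is 135,890 × R$53.22 = R$7,232,065.80.
Subtracting fixed costs: EBIT = R$7,232,065.80 − R$4,711,500 = R$2,520,565.80.
So DOL = total CM / EBIT = R$7,232,065.80 / R$2,520,565.80 = 2.8692.
%ΔEBIT = DOL × %ΔSales = 2.8692 × +4.7% = +13.5%.

+13.5%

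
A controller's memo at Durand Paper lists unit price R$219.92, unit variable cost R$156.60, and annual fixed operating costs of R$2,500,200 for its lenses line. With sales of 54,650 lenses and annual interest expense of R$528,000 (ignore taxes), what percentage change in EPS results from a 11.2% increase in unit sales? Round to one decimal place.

Contribution at this volume is 54,650 × R$63.32 = R$3,460,438.00.
Subtracting fixed costs: EBIT = R$3,460,438.00 − R$2,500,200 = R$960,238.00.
After interest of R$528,000.00, pre-tax earnings = R$432,238.00.
Degree of combined leverage = contribution ÷ (EBIT − I) = R$3,460,438.00 ÷ R$432,238.00 = 8.0059.
%ΔEPS = DCL × %ΔSales = 8.0059 × +11.2% = +89.7%.

+89.7%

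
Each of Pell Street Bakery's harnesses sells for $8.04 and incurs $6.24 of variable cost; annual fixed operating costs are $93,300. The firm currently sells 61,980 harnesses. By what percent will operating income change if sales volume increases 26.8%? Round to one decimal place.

+163.7%

Contribution at this volume is 61,980 × $1.80 = $111,564.00.
EBIT = $111,564.00 − $93,300 = $18,264.00.
DOL = contribution ÷ EBIT = $111,564.00 ÷ $18,264.00 = 6.1084.
So EBIT moves 6.1084 × (+26.8%) = +163.7%.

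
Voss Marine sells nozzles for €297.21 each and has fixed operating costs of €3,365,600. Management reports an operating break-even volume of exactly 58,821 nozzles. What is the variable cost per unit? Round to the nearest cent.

€239.99

Contribution per unit must be FC / Q = €3,365,600 / 58,821 = €57.2177.
Variable cost per unit = €297.21 − €57.2177 = €239.99.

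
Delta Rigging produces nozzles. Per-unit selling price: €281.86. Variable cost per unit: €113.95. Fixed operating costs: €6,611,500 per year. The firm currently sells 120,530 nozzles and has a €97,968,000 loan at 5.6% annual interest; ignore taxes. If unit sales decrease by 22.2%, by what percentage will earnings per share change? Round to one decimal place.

-55.2%

At 120,530 units, contribution = 120,530 × €167.91 = €20,238,192.30.
EBIT = €20,238,192.30 − €6,611,500 = €13,626,692.30.
After interest of €5,486,208.00, pre-tax earnings = €8,140,484.30.
DCL = total CM / (EBIT − I) = €20,238,192.30 / €8,140,484.30 = 2.4861.
EPS therefore changes by 2.4861 × (-22.2%) = -55.2%.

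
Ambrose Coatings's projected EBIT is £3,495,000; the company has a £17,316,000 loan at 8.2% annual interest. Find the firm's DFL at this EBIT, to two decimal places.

Interest = £1,419,912.00.
DFL = EBIT ÷ (EBIT − I) = £3,495,000 ÷ (£3,495,000 − £1,419,912.00) = £3,495,000 ÷ £2,075,088.00 = 1.6843.

1.68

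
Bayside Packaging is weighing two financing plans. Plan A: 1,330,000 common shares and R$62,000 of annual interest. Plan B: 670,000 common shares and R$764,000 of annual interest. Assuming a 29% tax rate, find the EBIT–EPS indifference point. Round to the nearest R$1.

R$1,476,636

At indifference, (EBIT − 62,000)(1 − t)/1,330,000 = (EBIT − 764,000)(1 − t)/670,000.
The (1 − t) factor cancels: (EBIT − 62,000) × 670,000 = (EBIT − 764,000) × 1,330,000.
EBIT × (1,330,000 − 670,000) = 764,000 × 1,330,000 − 62,000 × 670,000 = 974,580,000,000, so EBIT = 974,580,000,000 ÷ 660,000 = 1,476,636.36.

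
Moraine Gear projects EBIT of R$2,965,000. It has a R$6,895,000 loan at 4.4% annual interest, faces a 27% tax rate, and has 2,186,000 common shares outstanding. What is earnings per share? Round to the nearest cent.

R$0.89

Pre-tax income = R$2,965,000 − R$303,380.00 = R$2,661,620.00.
Net income = R$2,661,620.00 × (1 − 0.27) = R$1,942,982.60.
Per share: R$1,942,982.60 / 2,186,000 shares = R$0.89.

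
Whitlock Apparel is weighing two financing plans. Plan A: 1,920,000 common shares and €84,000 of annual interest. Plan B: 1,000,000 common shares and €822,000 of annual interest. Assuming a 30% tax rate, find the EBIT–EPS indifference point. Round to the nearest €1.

At indifference, (EBIT − 84,000)(1 − t)/1,920,000 = (EBIT − 822,000)(1 − t)/1,000,000.
Cancelling (1 − t) and cross-multiplying: 1,000,000·(EBIT − 84,000) = 1,920,000·(EBIT − 822,000).
Solving, EBIT = (822,000·1,920,000 − 84,000·1,000,000) / (1,920,000 − 1,000,000) = 1,494,240,000,000 / 920,000 = 1,624,173.91.

€1,624,174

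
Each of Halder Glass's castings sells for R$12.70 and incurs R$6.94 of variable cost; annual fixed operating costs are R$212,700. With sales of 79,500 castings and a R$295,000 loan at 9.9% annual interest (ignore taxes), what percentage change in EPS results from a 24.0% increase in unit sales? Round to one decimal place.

+50.9%

Contribution at this volume is 79,500 × R$5.76 = R$457,920.00.
EBIT = R$457,920.00 − R$212,700 = R$245,220.00.
Interest = R$29,205.00, so EBIT − I = R$216,015.00.
DCL = total CM / (EBIT − I) = R$457,920.00 / R$216,015.00 = 2.1199.
%ΔEPS = DCL × %ΔSales = 2.1199 × +24.0% = +50.9%.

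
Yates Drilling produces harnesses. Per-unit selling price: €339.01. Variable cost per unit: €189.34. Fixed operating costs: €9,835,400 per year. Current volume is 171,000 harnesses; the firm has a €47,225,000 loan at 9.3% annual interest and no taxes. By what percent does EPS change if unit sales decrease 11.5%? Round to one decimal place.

-25.9%

Contribution at this volume is 171,000 × €149.67 = €25,593,570.00.
Operating income = contribution − fixed costs = €25,593,570.00 − €9,835,400 = €15,758,170.00.
After interest of €4,391,925.00, pre-tax earnings = €11,366,245.00.
DCL = total CM / (EBIT − I) = €25,593,570.00 / €11,366,245.00 = 2.2517.
%ΔEPS = DCL × %ΔSales = 2.2517 × -11.5% = -25.9%.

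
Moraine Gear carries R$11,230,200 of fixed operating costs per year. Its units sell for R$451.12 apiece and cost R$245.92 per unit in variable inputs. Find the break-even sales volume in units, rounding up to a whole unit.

Contribution margin per unit = R$451.12 − R$245.92 = R$205.20.
Break-even Q = R$11,230,200 / R$205.20 = 54,728.07 → 54,729 units.

54,729 units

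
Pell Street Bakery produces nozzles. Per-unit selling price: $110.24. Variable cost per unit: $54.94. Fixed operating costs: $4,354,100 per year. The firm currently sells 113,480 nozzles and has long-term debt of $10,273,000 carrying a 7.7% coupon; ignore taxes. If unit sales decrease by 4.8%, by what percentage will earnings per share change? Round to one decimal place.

At 113,480 units, contribution = 113,480 × $55.30 = $6,275,444.00.
Operating income = contribution − fixed costs = $6,275,444.00 − $4,354,100 = $1,921,344.00.
Interest = $791,021.00, so EBIT − I = $1,130,323.00.
DCL = total CM / (EBIT − I) = $6,275,444.00 / $1,130,323.00 = 5.5519.
EPS therefore changes by 5.5519 × (-4.8%) = -26.6%.

-26.6%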